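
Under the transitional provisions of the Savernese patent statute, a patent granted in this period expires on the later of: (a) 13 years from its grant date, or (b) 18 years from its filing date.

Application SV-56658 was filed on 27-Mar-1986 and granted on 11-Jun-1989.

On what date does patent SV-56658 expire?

March 27, 2004

(a) grant + 13 years → 11 June 2002.
(b) filing + 18 years → 27 March 2004.
Later of the two: 27 March 2004.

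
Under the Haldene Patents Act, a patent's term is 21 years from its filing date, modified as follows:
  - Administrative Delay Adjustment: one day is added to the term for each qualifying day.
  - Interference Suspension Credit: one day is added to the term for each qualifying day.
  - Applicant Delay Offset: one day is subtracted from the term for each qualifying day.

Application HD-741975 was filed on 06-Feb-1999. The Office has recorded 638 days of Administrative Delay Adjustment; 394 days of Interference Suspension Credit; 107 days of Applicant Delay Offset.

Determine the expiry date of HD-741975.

August 19, 2022

Base term: filing date + 21 years → 6 February 2020.
Administrative Delay Adjustment: +638 days → 5 November 2021.
Interference Suspension Credit: +394 days → 4 December 2022.
Applicant Delay Offset: −107 days → 19 August 2022.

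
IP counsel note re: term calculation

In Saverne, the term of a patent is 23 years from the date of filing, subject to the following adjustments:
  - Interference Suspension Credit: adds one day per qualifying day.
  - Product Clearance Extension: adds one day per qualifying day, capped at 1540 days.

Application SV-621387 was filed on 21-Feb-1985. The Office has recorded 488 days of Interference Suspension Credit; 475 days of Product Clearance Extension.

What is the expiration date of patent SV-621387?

October 11, 2010

Base term: filing date + 23 years → 21 February 2008.
Interference Suspension Credit: +488 days → 23 June 2009.
Product Clearance Extension: 475 days (within the 1540-day cap) → +475 days → 11 October 2010.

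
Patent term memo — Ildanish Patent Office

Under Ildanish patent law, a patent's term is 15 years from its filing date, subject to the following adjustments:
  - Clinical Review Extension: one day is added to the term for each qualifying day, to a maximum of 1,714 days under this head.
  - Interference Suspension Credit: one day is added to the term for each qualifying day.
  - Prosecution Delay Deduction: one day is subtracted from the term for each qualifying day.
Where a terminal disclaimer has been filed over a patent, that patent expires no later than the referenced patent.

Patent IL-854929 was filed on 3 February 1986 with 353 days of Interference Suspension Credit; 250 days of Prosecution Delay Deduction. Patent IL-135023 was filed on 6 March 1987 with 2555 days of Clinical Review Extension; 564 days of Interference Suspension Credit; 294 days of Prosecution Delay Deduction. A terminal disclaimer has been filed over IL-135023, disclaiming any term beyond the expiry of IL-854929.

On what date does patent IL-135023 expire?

2001-05-17

Natural term of IL-135023:
  Base: filing + 15 years → 6 March 2002.
  Clinical Review Extension: 2555 days claimed exceeds the 1714-day cap, so +1714 days → 14 November 2006.
  Interference Suspension Credit: +564 days → 31 May 2008.
  Prosecution Delay Deduction: −294 days → 11 August 2007.
Expiry of referenced patent IL-854929:
  Base: filing + 15 years → 3 February 2001.
  Interference Suspension Credit: +353 days → 22 January 2002.
  Prosecution Delay Deduction: −250 days → 17 May 2001.
Terminal disclaimer: IL-135023 expires on the earlier of 11 August 2007 and 17 May 2001.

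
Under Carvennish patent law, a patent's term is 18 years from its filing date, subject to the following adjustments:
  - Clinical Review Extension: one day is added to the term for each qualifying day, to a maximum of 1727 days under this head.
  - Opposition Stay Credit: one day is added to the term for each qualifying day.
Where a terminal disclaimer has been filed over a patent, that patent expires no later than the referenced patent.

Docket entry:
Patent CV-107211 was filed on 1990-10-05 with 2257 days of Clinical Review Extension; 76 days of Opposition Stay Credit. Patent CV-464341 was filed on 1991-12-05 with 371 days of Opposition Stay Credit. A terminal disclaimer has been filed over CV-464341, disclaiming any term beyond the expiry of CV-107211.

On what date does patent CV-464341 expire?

2010-12-11

Natural term of CV-464341:
  Base: filing + 18 years → 5 December 2009.
  Opposition Stay Credit: +371 days → 11 December 2010.
Expiry of referenced patent CV-107211:
  Base: filing + 18 years → 5 October 2008.
  Clinical Review Extension: 2257 days claimed exceeds the 1727-day cap, so +1727 days → 28 June 2013.
  Opposition Stay Credit: +76 days → 12 September 2013.
Terminal disclaimer: CV-464341 expires on the earlier of 11 December 2010 and 12 September 2013.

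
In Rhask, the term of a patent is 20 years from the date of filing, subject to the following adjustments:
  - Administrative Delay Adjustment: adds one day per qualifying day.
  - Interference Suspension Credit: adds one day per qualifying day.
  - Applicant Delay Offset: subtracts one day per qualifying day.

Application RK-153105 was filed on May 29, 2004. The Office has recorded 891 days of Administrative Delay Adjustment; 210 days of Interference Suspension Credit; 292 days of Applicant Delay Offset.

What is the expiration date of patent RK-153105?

2026-08-16

Base term: filing date + 20 years → 29 May 2024.
Administrative Delay Adjustment: +891 days → 6 November 2026.
Interference Suspension Credit: +210 days → 4 June 2027.
Applicant Delay Offset: −292 days → 16 August 2026.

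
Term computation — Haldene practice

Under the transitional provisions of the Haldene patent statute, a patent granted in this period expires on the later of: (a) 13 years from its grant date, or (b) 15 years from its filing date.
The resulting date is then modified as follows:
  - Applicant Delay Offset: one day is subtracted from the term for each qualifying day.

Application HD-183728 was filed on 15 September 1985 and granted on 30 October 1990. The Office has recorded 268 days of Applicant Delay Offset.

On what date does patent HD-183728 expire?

February 4, 2003

(a) grant + 13 years → 30 October 2003.
(b) filing + 15 years → 15 September 2000.
Later of the two: 30 October 2003.
Applicant Delay Offset: −268 days → 4 February 2003.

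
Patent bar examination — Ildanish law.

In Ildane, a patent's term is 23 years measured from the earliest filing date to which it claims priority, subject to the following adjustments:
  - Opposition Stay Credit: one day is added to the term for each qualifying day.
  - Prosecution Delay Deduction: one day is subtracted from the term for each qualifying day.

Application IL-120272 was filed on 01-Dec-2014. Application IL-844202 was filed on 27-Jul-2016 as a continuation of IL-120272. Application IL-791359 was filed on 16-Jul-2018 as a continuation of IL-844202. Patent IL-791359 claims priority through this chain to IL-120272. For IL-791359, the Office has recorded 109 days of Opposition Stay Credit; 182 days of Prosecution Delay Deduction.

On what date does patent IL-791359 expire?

September 19, 2037

Earliest priority filing: 1 December 2014.
Base term: 1 December 2014 + 23 years → 1 December 2037.
Opposition Stay Credit: +109 days → 20 March 2038.
Prosecution Delay Deduction: −182 days → 19 September 2037.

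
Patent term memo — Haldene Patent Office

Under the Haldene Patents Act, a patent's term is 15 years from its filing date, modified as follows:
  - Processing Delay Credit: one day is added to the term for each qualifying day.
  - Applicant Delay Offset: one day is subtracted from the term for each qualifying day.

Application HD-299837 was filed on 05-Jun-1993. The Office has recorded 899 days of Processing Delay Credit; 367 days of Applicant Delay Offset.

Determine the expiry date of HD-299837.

2009-11-19

Base term: filing date + 15 years → 5 June 2008.
Processing Delay Credit: +899 days → 21 November 2010.
Applicant Delay Offset: −367 days → 19 November 2009.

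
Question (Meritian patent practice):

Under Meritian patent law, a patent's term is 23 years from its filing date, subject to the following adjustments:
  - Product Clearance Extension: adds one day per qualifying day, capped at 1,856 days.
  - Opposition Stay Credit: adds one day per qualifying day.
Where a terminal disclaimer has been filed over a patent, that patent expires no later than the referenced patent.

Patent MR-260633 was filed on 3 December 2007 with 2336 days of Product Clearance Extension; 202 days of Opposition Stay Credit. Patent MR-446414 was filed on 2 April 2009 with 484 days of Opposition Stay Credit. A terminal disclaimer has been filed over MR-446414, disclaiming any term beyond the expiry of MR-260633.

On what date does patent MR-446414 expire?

Natural term of MR-446414:
  Base: filing + 23 years → 2 April 2032.
  Opposition Stay Credit: +484 days → 30 July 2033.
Expiry of referenced patent MR-260633:
  Base: filing + 23 years → 3 December 2030.
  Product Clearance Extension: 2336 days claimed exceeds the 1856-day cap, so +1856 days → 2 January 2036.
  Opposition Stay Credit: +202 days → 22 July 2036.
Terminal disclaimer: MR-446414 expires on the earlier of 30 July 2033 and 22 July 2036.

July 30, 2033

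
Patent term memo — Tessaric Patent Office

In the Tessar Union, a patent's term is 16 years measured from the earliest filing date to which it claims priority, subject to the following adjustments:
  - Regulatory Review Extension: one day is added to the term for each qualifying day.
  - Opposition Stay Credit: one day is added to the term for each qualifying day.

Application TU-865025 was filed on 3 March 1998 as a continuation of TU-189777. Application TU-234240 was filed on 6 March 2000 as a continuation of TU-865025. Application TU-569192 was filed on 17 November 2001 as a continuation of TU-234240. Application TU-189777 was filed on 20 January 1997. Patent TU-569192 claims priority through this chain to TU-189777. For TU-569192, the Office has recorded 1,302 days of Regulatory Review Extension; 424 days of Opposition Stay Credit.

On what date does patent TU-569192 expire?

October 12, 2017

Earliest priority filing: 20 January 1997.
Base term: 20 January 1997 + 16 years → 20 January 2013.
Regulatory Review Extension: +1302 days → 14 August 2016.
Opposition Stay Credit: +424 days → 12 October 2017.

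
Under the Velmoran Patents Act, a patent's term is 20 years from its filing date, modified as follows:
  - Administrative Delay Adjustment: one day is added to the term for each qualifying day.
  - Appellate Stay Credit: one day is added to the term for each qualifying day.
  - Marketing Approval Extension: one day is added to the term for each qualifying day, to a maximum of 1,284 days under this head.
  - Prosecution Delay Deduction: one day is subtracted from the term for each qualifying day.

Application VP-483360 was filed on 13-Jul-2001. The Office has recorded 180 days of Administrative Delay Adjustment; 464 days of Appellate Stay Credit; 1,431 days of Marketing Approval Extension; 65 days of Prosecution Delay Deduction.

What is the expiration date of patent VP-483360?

Base term: filing date + 20 years → 13 July 2021.
Administrative Delay Adjustment: +180 days → 9 January 2022.
Appellate Stay Credit: +464 days → 18 April 2023.
Marketing Approval Extension: 1431 days claimed exceeds the 1284-day cap, so +1284 days → 23 October 2026.
Prosecution Delay Deduction: −65 days → 19 August 2026.

2026-08-19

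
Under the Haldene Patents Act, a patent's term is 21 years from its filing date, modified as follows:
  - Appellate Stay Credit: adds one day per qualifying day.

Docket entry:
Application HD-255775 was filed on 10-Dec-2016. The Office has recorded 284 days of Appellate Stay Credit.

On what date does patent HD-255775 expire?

Base term: filing date + 21 years → 10 December 2037.
Appellate Stay Credit: +284 days → 20 September 2038.

2038-09-20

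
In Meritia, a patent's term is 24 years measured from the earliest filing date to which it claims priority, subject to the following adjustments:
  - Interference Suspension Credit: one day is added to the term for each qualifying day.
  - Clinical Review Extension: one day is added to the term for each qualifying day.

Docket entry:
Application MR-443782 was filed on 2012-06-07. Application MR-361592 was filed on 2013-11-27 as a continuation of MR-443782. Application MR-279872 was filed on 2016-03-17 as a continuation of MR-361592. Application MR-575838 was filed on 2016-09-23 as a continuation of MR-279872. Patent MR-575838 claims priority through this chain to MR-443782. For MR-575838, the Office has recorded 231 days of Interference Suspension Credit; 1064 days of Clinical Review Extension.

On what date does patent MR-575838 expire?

Earliest priority filing: 7 June 2012.
Base term: 7 June 2012 + 24 years → 7 June 2036.
Interference Suspension Credit: +231 days → 24 January 2037.
Clinical Review Extension: +1064 days → 24 December 2039.

2039-12-24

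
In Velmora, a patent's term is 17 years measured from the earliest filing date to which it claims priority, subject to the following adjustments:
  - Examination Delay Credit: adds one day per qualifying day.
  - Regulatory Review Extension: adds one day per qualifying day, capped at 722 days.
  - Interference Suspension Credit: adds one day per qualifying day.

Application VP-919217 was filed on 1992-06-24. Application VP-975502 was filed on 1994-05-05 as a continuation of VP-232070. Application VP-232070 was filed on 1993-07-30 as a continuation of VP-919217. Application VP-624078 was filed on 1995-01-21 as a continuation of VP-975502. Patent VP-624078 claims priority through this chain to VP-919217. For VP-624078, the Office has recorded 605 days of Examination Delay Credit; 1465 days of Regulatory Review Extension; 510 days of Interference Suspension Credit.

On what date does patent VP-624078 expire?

Earliest priority filing: 24 June 1992.
Base term: 24 June 1992 + 17 years → 24 June 2009.
Examination Delay Credit: +605 days → 19 February 2011.
Regulatory Review Extension: 1465 days claimed exceeds the 722-day cap, so +722 days → 10 February 2013.
Interference Suspension Credit: +510 days → 5 July 2014.

2014-07-05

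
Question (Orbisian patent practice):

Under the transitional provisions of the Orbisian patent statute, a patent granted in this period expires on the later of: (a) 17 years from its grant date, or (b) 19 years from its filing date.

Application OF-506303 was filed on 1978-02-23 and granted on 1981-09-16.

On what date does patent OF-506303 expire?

(a) grant + 17 years → 16 September 1998.
(b) filing + 19 years → 23 February 1997.
Later of the two: 16 September 1998.

September 16, 1998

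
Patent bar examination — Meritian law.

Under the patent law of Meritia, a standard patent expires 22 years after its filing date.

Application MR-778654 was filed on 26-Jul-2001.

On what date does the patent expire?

Filing date + 22 years → 26 July 2023.

July 26, 2023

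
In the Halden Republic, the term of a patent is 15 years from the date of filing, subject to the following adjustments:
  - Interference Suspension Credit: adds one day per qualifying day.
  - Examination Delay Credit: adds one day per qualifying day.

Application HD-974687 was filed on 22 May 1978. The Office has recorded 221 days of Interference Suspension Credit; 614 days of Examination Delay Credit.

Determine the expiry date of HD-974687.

Base term: filing date + 15 years → 22 May 1993.
Interference Suspension Credit: +221 days → 29 December 1993.
Examination Delay Credit: +614 days → 4 September 1995.

1995-09-04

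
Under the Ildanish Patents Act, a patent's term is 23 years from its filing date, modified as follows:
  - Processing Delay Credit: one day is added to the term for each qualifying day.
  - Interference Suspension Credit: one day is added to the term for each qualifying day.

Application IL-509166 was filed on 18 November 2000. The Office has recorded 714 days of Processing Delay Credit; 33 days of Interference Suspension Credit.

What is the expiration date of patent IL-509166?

2025-12-04

Base term: filing date + 23 years → 18 November 2023.
Processing Delay Credit: +714 days → 1 November 2025.
Interference Suspension Credit: +33 days → 4 December 2025.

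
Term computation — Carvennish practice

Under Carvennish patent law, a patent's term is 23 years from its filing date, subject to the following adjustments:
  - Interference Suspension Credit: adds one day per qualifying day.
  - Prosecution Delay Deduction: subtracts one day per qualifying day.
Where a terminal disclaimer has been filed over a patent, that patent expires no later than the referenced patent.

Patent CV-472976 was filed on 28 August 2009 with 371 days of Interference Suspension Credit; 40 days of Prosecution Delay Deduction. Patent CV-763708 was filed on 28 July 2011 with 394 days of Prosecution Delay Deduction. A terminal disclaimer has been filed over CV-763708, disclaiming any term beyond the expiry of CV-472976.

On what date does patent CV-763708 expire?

Natural term of CV-763708:
  Base: filing + 23 years → 28 July 2034.
  Prosecution Delay Deduction: −394 days → 29 June 2033.
Expiry of referenced patent CV-472976:
  Base: filing + 23 years → 28 August 2032.
  Interference Suspension Credit: +371 days → 3 September 2033.
  Prosecution Delay Deduction: −40 days → 25 July 2033.
Terminal disclaimer: CV-763708 expires on the earlier of 29 June 2033 and 25 July 2033.

June 29, 2033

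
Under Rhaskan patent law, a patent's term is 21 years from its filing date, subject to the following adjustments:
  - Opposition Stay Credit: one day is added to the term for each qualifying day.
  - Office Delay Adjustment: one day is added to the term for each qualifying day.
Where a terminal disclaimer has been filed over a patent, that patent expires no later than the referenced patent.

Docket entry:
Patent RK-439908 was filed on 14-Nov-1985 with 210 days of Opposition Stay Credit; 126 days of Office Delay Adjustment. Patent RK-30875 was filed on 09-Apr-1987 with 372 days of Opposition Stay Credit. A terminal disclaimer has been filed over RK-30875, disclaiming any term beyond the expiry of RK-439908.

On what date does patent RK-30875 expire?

October 16, 2007

Natural term of RK-30875:
  Base: filing + 21 years → 9 April 2008.
  Opposition Stay Credit: +372 days → 16 April 2009.
Expiry of referenced patent RK-439908:
  Base: filing + 21 years → 14 November 2006.
  Opposition Stay Credit: +210 days → 12 June 2007.
  Office Delay Adjustment: +126 days → 16 October 2007.
Terminal disclaimer: RK-30875 expires on the earlier of 16 April 2009 and 16 October 2007.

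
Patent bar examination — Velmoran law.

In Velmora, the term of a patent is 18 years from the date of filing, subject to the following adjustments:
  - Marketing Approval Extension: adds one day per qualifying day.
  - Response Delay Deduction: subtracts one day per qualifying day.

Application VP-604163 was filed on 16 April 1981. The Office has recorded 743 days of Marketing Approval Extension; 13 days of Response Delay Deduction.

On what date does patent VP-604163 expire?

April 15, 2001

Base term: filing date + 18 years → 16 April 1999.
Marketing Approval Extension: +743 days → 28 April 2001.
Response Delay Deduction: −13 days → 15 April 2001.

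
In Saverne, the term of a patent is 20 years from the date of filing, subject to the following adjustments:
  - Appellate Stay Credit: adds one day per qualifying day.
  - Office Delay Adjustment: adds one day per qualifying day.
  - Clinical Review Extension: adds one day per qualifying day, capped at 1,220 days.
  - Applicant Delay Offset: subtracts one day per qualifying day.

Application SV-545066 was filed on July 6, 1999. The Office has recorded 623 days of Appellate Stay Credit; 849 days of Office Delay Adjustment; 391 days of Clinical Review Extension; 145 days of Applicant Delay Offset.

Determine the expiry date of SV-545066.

2024-03-19

Base term: filing date + 20 years → 6 July 2019.
Appellate Stay Credit: +623 days → 20 March 2021.
Office Delay Adjustment: +849 days → 17 July 2023.
Clinical Review Extension: 391 days (within the 1220-day cap) → +391 days → 11 August 2024.
Applicant Delay Offset: −145 days → 19 March 2024.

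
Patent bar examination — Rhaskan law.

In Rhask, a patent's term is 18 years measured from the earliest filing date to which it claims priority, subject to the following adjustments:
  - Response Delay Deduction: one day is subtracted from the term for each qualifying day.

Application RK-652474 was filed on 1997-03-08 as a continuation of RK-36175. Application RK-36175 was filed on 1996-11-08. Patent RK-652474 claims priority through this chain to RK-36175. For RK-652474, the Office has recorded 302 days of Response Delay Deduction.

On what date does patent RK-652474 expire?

2014-01-10

Earliest priority filing: 8 November 1996.
Base term: 8 November 1996 + 18 years → 8 November 2014.
Response Delay Deduction: −302 days → 10 January 2014.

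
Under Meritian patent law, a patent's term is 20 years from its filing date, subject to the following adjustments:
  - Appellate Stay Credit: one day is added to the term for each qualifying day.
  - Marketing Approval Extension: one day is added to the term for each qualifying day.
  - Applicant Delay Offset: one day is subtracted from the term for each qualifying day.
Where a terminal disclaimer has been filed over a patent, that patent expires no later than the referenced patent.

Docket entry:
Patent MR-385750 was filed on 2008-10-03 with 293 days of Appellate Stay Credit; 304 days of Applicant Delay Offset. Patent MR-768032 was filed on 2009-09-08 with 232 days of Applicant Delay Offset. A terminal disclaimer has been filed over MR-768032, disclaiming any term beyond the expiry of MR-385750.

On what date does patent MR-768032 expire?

Natural term of MR-768032:
  Base: filing + 20 years → 8 September 2029.
  Applicant Delay Offset: −232 days → 19 January 2029.
Expiry of referenced patent MR-385750:
  Base: filing + 20 years → 3 October 2028.
  Appellate Stay Credit: +293 days → 23 July 2029.
  Applicant Delay Offset: −304 days → 22 September 2028.
Terminal disclaimer: MR-768032 expires on the earlier of 19 January 2029 and 22 September 2028.

September 22, 2028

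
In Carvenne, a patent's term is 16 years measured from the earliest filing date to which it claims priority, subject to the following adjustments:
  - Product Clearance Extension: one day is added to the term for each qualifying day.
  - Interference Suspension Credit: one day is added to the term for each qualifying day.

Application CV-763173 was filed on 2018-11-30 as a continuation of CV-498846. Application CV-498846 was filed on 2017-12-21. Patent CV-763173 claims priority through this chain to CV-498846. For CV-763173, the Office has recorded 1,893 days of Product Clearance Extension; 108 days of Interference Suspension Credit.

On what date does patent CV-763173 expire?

June 14, 2039

Earliest priority filing: 21 December 2017.
Base term: 21 December 2017 + 16 years → 21 December 2033.
Product Clearance Extension: +1893 days → 26 February 2039.
Interference Suspension Credit: +108 days → 14 June 2039.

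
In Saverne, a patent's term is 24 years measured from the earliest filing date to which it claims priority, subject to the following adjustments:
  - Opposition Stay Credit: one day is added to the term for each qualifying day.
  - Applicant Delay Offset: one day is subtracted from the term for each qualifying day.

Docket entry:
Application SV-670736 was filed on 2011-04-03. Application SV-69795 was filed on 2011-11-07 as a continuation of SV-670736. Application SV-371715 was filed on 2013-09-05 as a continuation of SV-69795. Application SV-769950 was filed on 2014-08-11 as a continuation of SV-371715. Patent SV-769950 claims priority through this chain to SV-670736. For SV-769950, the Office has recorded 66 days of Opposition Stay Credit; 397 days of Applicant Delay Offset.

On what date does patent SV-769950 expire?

May 7, 2034

Earliest priority filing: 3 April 2011.
Base term: 3 April 2011 + 24 years → 3 April 2035.
Opposition Stay Credit: +66 days → 8 June 2035.
Applicant Delay Offset: −397 days → 7 May 2034.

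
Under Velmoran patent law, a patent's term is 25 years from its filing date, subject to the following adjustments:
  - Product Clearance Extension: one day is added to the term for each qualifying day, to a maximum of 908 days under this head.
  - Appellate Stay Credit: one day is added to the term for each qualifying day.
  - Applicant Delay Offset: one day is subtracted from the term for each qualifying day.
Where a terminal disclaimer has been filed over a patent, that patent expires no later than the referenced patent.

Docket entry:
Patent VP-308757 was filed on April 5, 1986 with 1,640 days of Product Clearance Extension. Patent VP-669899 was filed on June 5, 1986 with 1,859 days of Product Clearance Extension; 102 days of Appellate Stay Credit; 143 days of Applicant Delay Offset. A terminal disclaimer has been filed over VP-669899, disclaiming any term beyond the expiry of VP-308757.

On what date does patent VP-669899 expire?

September 29, 2013

Natural term of VP-669899:
  Base: filing + 25 years → 5 June 2011.
  Product Clearance Extension: 1859 days claimed exceeds the 908-day cap, so +908 days → 29 November 2013.
  Appellate Stay Credit: +102 days → 11 March 2014.
  Applicant Delay Offset: −143 days → 19 October 2013.
Expiry of referenced patent VP-308757:
  Base: filing + 25 years → 5 April 2011.
  Product Clearance Extension: 1640 days claimed exceeds the 908-day cap, so +908 days → 29 September 2013.
Terminal disclaimer: VP-669899 expires on the earlier of 19 October 2013 and 29 September 2013.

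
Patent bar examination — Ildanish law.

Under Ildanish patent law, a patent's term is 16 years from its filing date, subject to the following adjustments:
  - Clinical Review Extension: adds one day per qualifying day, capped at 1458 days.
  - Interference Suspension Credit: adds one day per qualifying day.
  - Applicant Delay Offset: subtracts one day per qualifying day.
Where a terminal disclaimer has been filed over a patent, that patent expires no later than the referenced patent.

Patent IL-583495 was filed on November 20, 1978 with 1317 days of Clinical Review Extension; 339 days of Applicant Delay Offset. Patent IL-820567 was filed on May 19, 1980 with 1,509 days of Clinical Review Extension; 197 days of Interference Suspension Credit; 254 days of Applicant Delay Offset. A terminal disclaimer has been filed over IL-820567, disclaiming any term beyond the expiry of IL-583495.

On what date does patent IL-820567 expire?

1997-07-25

Natural term of IL-820567:
  Base: filing + 16 years → 19 May 1996.
  Clinical Review Extension: 1509 days claimed exceeds the 1458-day cap, so +1458 days → 16 May 2000.
  Interference Suspension Credit: +197 days → 29 November 2000.
  Applicant Delay Offset: −254 days → 20 March 2000.
Expiry of referenced patent IL-583495:
  Base: filing + 16 years → 20 November 1994.
  Clinical Review Extension: 1317 days (within the 1458-day cap) → +1317 days → 29 June 1998.
  Applicant Delay Offset: −339 days → 25 July 1997.
Terminal disclaimer: IL-820567 expires on the earlier of 20 March 2000 and 25 July 1997.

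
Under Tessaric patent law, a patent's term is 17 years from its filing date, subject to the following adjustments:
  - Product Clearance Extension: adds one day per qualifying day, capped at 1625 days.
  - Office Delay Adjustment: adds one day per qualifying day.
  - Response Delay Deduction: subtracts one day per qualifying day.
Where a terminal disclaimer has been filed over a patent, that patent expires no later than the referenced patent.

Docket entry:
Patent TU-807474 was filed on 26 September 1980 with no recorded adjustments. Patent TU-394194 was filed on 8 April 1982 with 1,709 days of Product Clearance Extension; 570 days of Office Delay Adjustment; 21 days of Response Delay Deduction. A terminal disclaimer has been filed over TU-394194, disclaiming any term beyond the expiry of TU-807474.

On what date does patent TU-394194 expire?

September 26, 1997

Natural term of TU-394194:
  Base: filing + 17 years → 8 April 1999.
  Product Clearance Extension: 1709 days claimed exceeds the 1625-day cap, so +1625 days → 19 September 2003.
  Office Delay Adjustment: +570 days → 11 April 2005.
  Response Delay Deduction: −21 days → 21 March 2005.
Expiry of referenced patent TU-807474:
  Base: filing + 17 years → 26 September 1997.
Terminal disclaimer: TU-394194 expires on the earlier of 21 March 2005 and 26 September 1997.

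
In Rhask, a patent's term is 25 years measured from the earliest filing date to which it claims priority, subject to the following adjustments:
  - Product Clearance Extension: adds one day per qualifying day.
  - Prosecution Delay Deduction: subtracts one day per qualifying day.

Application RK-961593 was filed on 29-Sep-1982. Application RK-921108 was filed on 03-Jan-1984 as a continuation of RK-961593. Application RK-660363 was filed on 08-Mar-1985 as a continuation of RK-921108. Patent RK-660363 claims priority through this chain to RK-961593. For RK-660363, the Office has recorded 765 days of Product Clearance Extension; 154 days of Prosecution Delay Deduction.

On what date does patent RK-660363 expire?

Earliest priority filing: 29 September 1982.
Base term: 29 September 1982 + 25 years → 29 September 2007.
Product Clearance Extension: +765 days → 2 November 2009.
Prosecution Delay Deduction: −154 days → 1 June 2009.

2009-06-01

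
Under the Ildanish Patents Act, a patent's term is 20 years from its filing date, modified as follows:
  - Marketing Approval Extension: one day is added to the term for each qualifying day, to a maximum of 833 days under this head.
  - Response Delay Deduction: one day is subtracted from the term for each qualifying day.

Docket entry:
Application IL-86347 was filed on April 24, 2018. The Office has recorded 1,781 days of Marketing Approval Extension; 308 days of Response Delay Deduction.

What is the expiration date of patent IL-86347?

Base term: filing date + 20 years → 24 April 2038.
Marketing Approval Extension: 1781 days claimed exceeds the 833-day cap, so +833 days → 4 August 2040.
Response Delay Deduction: −308 days → 1 October 2039.

2039-10-01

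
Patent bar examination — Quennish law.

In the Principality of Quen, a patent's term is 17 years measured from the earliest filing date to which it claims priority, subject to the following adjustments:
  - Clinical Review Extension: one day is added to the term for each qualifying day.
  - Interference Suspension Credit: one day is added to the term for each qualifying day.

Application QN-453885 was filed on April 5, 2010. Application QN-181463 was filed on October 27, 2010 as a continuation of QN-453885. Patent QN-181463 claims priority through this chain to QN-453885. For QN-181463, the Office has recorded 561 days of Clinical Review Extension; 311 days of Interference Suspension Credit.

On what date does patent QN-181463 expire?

August 24, 2029

Earliest priority filing: 5 April 2010.
Base term: 5 April 2010 + 17 years → 5 April 2027.
Clinical Review Extension: +561 days → 17 October 2028.
Interference Suspension Credit: +311 days → 24 August 2029.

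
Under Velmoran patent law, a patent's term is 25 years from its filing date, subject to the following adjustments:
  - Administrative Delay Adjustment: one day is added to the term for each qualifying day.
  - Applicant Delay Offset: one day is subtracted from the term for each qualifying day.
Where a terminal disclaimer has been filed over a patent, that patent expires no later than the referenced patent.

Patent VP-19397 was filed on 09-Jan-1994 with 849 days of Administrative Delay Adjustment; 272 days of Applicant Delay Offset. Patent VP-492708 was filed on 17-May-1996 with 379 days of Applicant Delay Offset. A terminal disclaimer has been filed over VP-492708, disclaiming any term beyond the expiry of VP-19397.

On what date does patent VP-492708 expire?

2020-05-03

Natural term of VP-492708:
  Base: filing + 25 years → 17 May 2021.
  Applicant Delay Offset: −379 days → 3 May 2020.
Expiry of referenced patent VP-19397:
  Base: filing + 25 years → 9 January 2019.
  Administrative Delay Adjustment: +849 days → 7 May 2021.
  Applicant Delay Offset: −272 days → 8 August 2020.
Terminal disclaimer: VP-492708 expires on the earlier of 3 May 2020 and 8 August 2020.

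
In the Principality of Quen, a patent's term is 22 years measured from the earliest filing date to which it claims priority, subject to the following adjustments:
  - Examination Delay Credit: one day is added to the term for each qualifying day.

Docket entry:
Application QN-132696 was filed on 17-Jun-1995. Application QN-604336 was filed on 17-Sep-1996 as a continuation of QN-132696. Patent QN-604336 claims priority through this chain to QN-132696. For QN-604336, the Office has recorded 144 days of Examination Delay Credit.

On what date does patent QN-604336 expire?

Earliest priority filing: 17 June 1995.
Base term: 17 June 1995 + 22 years → 17 June 2017.
Examination Delay Credit: +144 days → 8 November 2017.

2017-11-08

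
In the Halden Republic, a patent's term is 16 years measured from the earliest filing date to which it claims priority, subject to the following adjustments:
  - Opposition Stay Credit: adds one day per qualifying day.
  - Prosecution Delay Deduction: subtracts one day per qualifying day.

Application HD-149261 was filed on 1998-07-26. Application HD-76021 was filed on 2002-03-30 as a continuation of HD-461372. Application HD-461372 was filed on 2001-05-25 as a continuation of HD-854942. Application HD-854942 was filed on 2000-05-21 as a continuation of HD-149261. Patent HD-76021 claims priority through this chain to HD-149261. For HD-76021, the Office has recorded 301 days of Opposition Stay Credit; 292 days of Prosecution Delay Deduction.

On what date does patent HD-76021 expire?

Earliest priority filing: 26 July 1998.
Base term: 26 July 1998 + 16 years → 26 July 2014.
Opposition Stay Credit: +301 days → 23 May 2015.
Prosecution Delay Deduction: −292 days → 4 August 2014.

August 4, 2014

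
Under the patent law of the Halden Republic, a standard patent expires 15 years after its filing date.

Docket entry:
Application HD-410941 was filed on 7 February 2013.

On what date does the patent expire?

Filing date + 15 years → 7 February 2028.

February 7, 2028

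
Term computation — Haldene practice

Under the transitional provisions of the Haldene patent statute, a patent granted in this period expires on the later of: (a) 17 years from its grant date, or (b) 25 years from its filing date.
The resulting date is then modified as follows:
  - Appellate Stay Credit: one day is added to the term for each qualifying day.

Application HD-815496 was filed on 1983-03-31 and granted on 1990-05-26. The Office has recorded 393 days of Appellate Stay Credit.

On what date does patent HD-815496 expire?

(a) grant + 17 years → 26 May 2007.
(b) filing + 25 years → 31 March 2008.
Later of the two: 31 March 2008.
Appellate Stay Credit: +393 days → 28 April 2009.

2009-04-28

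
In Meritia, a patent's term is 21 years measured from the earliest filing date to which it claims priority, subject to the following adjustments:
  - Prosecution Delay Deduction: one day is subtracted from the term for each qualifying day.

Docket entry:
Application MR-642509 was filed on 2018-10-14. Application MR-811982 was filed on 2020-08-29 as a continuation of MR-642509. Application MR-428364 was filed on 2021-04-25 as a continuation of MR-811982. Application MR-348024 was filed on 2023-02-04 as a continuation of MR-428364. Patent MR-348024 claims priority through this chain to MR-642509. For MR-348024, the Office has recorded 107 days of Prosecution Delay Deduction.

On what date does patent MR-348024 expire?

Earliest priority filing: 14 October 2018.
Base term: 14 October 2018 + 21 years → 14 October 2039.
Prosecution Delay Deduction: −107 days → 29 June 2039.

2039-06-29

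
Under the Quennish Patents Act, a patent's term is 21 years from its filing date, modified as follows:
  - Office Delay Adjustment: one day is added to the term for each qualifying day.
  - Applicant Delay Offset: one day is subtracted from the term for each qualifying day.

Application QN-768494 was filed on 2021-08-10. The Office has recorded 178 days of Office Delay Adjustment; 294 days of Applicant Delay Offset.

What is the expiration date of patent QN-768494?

Base term: filing date + 21 years → 10 August 2042.
Office Delay Adjustment: +178 days → 4 February 2043.
Applicant Delay Offset: −294 days → 16 April 2042.

2042-04-16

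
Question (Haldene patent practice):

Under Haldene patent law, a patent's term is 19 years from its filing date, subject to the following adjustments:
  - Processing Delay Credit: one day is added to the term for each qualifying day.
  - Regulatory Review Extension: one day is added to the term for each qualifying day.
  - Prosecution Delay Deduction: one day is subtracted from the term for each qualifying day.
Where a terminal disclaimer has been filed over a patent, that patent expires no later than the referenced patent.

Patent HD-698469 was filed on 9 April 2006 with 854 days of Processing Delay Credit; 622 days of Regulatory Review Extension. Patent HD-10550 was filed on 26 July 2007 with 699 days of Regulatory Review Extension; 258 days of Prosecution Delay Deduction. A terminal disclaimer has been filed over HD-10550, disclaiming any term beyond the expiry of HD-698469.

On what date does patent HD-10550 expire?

Natural term of HD-10550:
  Base: filing + 19 years → 26 July 2026.
  Regulatory Review Extension: +699 days → 24 June 2028.
  Prosecution Delay Deduction: −258 days → 10 October 2027.
Expiry of referenced patent HD-698469:
  Base: filing + 19 years → 9 April 2025.
  Processing Delay Credit: +854 days → 11 August 2027.
  Regulatory Review Extension: +622 days → 24 April 2029.
Terminal disclaimer: HD-10550 expires on the earlier of 10 October 2027 and 24 April 2029.

October 10, 2027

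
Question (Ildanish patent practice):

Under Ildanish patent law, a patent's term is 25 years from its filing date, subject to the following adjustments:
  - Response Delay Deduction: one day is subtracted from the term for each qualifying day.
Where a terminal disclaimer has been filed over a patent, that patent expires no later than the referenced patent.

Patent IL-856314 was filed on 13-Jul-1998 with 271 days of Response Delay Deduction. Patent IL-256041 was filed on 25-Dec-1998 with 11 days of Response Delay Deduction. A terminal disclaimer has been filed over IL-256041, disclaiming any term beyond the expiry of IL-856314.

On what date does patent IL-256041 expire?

2022-10-15

Natural term of IL-256041:
  Base: filing + 25 years → 25 December 2023.
  Response Delay Deduction: −11 days → 14 December 2023.
Expiry of referenced patent IL-856314:
  Base: filing + 25 years → 13 July 2023.
  Response Delay Deduction: −271 days → 15 October 2022.
Terminal disclaimer: IL-256041 expires on the earlier of 14 December 2023 and 15 October 2022.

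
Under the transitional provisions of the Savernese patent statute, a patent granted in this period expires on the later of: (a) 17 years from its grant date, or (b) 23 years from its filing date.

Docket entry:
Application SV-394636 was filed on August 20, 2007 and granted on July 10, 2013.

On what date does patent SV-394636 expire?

August 20, 2030

(a) grant + 17 years → 10 July 2030.
(b) filing + 23 years → 20 August 2030.
Later of the two: 20 August 2030.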